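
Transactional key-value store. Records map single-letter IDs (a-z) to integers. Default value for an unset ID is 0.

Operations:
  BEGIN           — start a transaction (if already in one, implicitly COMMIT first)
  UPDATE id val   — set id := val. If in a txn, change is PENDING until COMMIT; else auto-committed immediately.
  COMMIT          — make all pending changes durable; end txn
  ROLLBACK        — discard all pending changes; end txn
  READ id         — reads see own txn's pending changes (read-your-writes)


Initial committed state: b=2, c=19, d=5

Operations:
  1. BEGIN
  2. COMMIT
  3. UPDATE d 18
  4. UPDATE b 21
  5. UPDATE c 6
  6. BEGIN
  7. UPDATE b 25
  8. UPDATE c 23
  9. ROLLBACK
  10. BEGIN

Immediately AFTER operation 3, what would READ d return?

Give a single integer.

Answer: 18

Derivation:
Initial committed: {b=2, c=19, d=5}
Op 1: BEGIN: in_txn=True, pending={}
Op 2: COMMIT: merged [] into committed; committed now {b=2, c=19, d=5}
Op 3: UPDATE d=18 (auto-commit; committed d=18)
After op 3: visible(d) = 18 (pending={}, committed={b=2, c=19, d=18})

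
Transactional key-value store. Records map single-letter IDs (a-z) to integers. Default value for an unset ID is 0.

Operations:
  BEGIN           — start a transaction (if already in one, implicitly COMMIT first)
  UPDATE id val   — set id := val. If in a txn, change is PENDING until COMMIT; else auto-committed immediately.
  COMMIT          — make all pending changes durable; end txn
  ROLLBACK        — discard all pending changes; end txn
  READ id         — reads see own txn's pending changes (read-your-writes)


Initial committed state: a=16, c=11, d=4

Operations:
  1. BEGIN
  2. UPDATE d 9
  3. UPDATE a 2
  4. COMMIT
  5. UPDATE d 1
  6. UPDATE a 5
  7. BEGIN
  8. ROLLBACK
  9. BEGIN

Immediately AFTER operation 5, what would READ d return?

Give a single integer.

Answer: 1

Derivation:
Initial committed: {a=16, c=11, d=4}
Op 1: BEGIN: in_txn=True, pending={}
Op 2: UPDATE d=9 (pending; pending now {d=9})
Op 3: UPDATE a=2 (pending; pending now {a=2, d=9})
Op 4: COMMIT: merged ['a', 'd'] into committed; committed now {a=2, c=11, d=9}
Op 5: UPDATE d=1 (auto-commit; committed d=1)
After op 5: visible(d) = 1 (pending={}, committed={a=2, c=11, d=1})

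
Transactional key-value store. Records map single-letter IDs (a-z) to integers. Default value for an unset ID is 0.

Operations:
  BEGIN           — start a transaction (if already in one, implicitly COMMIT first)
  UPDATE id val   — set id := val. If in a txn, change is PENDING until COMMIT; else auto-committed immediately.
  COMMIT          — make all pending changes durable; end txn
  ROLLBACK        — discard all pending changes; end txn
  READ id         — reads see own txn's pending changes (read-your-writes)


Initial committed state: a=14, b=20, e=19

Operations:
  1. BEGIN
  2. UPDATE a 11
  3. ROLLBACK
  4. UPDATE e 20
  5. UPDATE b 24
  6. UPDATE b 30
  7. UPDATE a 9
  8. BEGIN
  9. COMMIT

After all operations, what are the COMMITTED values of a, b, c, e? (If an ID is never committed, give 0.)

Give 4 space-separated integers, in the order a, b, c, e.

Answer: 9 30 0 20

Derivation:
Initial committed: {a=14, b=20, e=19}
Op 1: BEGIN: in_txn=True, pending={}
Op 2: UPDATE a=11 (pending; pending now {a=11})
Op 3: ROLLBACK: discarded pending ['a']; in_txn=False
Op 4: UPDATE e=20 (auto-commit; committed e=20)
Op 5: UPDATE b=24 (auto-commit; committed b=24)
Op 6: UPDATE b=30 (auto-commit; committed b=30)
Op 7: UPDATE a=9 (auto-commit; committed a=9)
Op 8: BEGIN: in_txn=True, pending={}
Op 9: COMMIT: merged [] into committed; committed now {a=9, b=30, e=20}
Final committed: {a=9, b=30, e=20}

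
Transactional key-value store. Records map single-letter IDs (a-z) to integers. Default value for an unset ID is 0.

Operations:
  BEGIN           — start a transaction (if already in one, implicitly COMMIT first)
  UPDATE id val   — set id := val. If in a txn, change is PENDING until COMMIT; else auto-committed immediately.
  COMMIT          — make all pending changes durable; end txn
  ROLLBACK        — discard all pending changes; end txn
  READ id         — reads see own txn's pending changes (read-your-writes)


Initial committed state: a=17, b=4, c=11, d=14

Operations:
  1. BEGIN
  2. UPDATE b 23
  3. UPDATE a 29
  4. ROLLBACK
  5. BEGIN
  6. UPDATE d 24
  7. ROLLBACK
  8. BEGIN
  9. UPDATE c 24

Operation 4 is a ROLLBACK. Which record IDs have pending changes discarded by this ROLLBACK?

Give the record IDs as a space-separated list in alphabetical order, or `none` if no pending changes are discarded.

Initial committed: {a=17, b=4, c=11, d=14}
Op 1: BEGIN: in_txn=True, pending={}
Op 2: UPDATE b=23 (pending; pending now {b=23})
Op 3: UPDATE a=29 (pending; pending now {a=29, b=23})
Op 4: ROLLBACK: discarded pending ['a', 'b']; in_txn=False
Op 5: BEGIN: in_txn=True, pending={}
Op 6: UPDATE d=24 (pending; pending now {d=24})
Op 7: ROLLBACK: discarded pending ['d']; in_txn=False
Op 8: BEGIN: in_txn=True, pending={}
Op 9: UPDATE c=24 (pending; pending now {c=24})
ROLLBACK at op 4 discards: ['a', 'b']

Answer: a b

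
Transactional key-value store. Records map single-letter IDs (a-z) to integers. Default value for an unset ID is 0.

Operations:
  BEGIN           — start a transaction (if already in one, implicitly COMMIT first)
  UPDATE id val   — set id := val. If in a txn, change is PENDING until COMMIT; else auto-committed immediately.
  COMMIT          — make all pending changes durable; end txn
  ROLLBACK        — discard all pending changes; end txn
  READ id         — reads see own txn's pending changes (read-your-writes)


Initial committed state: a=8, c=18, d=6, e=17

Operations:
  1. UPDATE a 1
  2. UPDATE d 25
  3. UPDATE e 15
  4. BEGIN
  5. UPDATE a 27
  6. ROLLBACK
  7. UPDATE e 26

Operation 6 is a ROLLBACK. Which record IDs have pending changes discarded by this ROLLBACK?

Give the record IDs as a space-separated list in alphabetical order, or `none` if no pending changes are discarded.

Initial committed: {a=8, c=18, d=6, e=17}
Op 1: UPDATE a=1 (auto-commit; committed a=1)
Op 2: UPDATE d=25 (auto-commit; committed d=25)
Op 3: UPDATE e=15 (auto-commit; committed e=15)
Op 4: BEGIN: in_txn=True, pending={}
Op 5: UPDATE a=27 (pending; pending now {a=27})
Op 6: ROLLBACK: discarded pending ['a']; in_txn=False
Op 7: UPDATE e=26 (auto-commit; committed e=26)
ROLLBACK at op 6 discards: ['a']

Answer: a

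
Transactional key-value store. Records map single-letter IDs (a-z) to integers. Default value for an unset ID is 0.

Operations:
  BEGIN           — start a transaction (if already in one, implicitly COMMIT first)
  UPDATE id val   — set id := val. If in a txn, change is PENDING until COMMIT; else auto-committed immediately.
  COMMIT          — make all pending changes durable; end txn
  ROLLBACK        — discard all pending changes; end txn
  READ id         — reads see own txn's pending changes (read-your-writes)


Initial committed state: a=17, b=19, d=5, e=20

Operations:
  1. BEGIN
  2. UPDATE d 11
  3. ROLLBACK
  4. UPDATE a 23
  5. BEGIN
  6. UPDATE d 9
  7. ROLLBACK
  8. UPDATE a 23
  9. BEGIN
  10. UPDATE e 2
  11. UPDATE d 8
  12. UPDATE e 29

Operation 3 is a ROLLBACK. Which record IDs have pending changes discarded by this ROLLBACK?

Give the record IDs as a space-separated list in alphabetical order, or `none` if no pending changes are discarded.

Answer: d

Derivation:
Initial committed: {a=17, b=19, d=5, e=20}
Op 1: BEGIN: in_txn=True, pending={}
Op 2: UPDATE d=11 (pending; pending now {d=11})
Op 3: ROLLBACK: discarded pending ['d']; in_txn=False
Op 4: UPDATE a=23 (auto-commit; committed a=23)
Op 5: BEGIN: in_txn=True, pending={}
Op 6: UPDATE d=9 (pending; pending now {d=9})
Op 7: ROLLBACK: discarded pending ['d']; in_txn=False
Op 8: UPDATE a=23 (auto-commit; committed a=23)
Op 9: BEGIN: in_txn=True, pending={}
Op 10: UPDATE e=2 (pending; pending now {e=2})
Op 11: UPDATE d=8 (pending; pending now {d=8, e=2})
Op 12: UPDATE e=29 (pending; pending now {d=8, e=29})
ROLLBACK at op 3 discards: ['d']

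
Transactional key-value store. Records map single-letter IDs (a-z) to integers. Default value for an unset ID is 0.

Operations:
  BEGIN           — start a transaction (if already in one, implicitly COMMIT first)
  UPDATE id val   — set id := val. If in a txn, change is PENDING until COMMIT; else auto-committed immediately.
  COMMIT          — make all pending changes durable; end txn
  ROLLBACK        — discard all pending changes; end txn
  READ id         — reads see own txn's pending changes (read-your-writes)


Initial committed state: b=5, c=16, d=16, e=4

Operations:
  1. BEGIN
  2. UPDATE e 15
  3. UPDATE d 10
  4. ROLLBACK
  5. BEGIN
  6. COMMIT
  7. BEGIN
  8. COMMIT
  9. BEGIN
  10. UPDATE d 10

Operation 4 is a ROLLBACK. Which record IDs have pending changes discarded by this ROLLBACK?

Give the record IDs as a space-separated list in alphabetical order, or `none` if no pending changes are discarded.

Initial committed: {b=5, c=16, d=16, e=4}
Op 1: BEGIN: in_txn=True, pending={}
Op 2: UPDATE e=15 (pending; pending now {e=15})
Op 3: UPDATE d=10 (pending; pending now {d=10, e=15})
Op 4: ROLLBACK: discarded pending ['d', 'e']; in_txn=False
Op 5: BEGIN: in_txn=True, pending={}
Op 6: COMMIT: merged [] into committed; committed now {b=5, c=16, d=16, e=4}
Op 7: BEGIN: in_txn=True, pending={}
Op 8: COMMIT: merged [] into committed; committed now {b=5, c=16, d=16, e=4}
Op 9: BEGIN: in_txn=True, pending={}
Op 10: UPDATE d=10 (pending; pending now {d=10})
ROLLBACK at op 4 discards: ['d', 'e']

Answer: d e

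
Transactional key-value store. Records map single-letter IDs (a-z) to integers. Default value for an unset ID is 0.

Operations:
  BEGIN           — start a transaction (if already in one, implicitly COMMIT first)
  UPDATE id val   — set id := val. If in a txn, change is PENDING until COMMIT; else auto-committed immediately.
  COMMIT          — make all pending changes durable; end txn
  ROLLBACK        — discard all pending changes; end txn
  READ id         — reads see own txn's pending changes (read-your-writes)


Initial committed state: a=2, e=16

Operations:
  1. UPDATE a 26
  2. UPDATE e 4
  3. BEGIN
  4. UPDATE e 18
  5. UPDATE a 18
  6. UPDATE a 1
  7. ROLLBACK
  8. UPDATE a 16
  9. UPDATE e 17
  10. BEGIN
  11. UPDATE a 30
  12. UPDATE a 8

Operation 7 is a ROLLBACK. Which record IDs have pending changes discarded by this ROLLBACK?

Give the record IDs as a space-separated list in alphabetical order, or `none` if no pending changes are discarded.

Answer: a e

Derivation:
Initial committed: {a=2, e=16}
Op 1: UPDATE a=26 (auto-commit; committed a=26)
Op 2: UPDATE e=4 (auto-commit; committed e=4)
Op 3: BEGIN: in_txn=True, pending={}
Op 4: UPDATE e=18 (pending; pending now {e=18})
Op 5: UPDATE a=18 (pending; pending now {a=18, e=18})
Op 6: UPDATE a=1 (pending; pending now {a=1, e=18})
Op 7: ROLLBACK: discarded pending ['a', 'e']; in_txn=False
Op 8: UPDATE a=16 (auto-commit; committed a=16)
Op 9: UPDATE e=17 (auto-commit; committed e=17)
Op 10: BEGIN: in_txn=True, pending={}
Op 11: UPDATE a=30 (pending; pending now {a=30})
Op 12: UPDATE a=8 (pending; pending now {a=8})
ROLLBACK at op 7 discards: ['a', 'e']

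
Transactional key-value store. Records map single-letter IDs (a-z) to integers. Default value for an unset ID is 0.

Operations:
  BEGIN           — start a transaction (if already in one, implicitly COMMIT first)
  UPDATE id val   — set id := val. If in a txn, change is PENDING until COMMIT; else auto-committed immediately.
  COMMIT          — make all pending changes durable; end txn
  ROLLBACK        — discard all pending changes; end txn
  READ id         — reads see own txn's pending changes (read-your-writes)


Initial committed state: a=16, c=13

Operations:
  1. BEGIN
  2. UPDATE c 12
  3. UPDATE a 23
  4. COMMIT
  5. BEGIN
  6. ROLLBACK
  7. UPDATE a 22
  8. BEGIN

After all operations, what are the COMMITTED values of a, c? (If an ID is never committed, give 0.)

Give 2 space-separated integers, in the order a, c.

Initial committed: {a=16, c=13}
Op 1: BEGIN: in_txn=True, pending={}
Op 2: UPDATE c=12 (pending; pending now {c=12})
Op 3: UPDATE a=23 (pending; pending now {a=23, c=12})
Op 4: COMMIT: merged ['a', 'c'] into committed; committed now {a=23, c=12}
Op 5: BEGIN: in_txn=True, pending={}
Op 6: ROLLBACK: discarded pending []; in_txn=False
Op 7: UPDATE a=22 (auto-commit; committed a=22)
Op 8: BEGIN: in_txn=True, pending={}
Final committed: {a=22, c=12}

Answer: 22 12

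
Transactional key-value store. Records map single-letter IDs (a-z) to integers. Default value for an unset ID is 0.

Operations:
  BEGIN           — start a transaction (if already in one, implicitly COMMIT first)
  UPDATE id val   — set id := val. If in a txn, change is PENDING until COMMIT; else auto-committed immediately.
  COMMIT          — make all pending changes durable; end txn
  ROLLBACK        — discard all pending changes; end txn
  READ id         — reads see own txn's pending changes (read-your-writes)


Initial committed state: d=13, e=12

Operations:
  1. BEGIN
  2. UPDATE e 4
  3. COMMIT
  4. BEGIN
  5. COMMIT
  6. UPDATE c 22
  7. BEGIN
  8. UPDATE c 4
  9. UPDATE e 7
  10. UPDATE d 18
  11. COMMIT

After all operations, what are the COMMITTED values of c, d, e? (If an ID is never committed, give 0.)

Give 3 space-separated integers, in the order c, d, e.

Answer: 4 18 7

Derivation:
Initial committed: {d=13, e=12}
Op 1: BEGIN: in_txn=True, pending={}
Op 2: UPDATE e=4 (pending; pending now {e=4})
Op 3: COMMIT: merged ['e'] into committed; committed now {d=13, e=4}
Op 4: BEGIN: in_txn=True, pending={}
Op 5: COMMIT: merged [] into committed; committed now {d=13, e=4}
Op 6: UPDATE c=22 (auto-commit; committed c=22)
Op 7: BEGIN: in_txn=True, pending={}
Op 8: UPDATE c=4 (pending; pending now {c=4})
Op 9: UPDATE e=7 (pending; pending now {c=4, e=7})
Op 10: UPDATE d=18 (pending; pending now {c=4, d=18, e=7})
Op 11: COMMIT: merged ['c', 'd', 'e'] into committed; committed now {c=4, d=18, e=7}
Final committed: {c=4, d=18, e=7}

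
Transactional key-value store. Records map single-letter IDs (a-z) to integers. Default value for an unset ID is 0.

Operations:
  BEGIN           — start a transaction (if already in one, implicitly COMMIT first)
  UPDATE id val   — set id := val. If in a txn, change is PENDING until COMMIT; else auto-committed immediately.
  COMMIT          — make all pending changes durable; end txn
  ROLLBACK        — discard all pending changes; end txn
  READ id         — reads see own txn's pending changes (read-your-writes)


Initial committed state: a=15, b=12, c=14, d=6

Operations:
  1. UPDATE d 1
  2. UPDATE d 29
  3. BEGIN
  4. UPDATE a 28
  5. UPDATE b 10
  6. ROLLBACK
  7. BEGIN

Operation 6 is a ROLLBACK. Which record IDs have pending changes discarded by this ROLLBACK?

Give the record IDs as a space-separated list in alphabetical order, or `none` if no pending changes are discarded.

Initial committed: {a=15, b=12, c=14, d=6}
Op 1: UPDATE d=1 (auto-commit; committed d=1)
Op 2: UPDATE d=29 (auto-commit; committed d=29)
Op 3: BEGIN: in_txn=True, pending={}
Op 4: UPDATE a=28 (pending; pending now {a=28})
Op 5: UPDATE b=10 (pending; pending now {a=28, b=10})
Op 6: ROLLBACK: discarded pending ['a', 'b']; in_txn=False
Op 7: BEGIN: in_txn=True, pending={}
ROLLBACK at op 6 discards: ['a', 'b']

Answer: a b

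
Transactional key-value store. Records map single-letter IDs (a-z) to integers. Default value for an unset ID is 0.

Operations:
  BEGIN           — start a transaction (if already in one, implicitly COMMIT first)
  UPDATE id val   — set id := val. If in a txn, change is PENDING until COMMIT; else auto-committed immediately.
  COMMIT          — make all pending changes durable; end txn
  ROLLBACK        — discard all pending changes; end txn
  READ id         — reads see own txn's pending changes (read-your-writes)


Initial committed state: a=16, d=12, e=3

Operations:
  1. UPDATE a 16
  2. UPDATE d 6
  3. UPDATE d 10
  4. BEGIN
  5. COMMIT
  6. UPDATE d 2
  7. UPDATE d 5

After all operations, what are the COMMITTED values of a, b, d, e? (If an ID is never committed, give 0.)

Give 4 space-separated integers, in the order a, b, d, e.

Answer: 16 0 5 3

Derivation:
Initial committed: {a=16, d=12, e=3}
Op 1: UPDATE a=16 (auto-commit; committed a=16)
Op 2: UPDATE d=6 (auto-commit; committed d=6)
Op 3: UPDATE d=10 (auto-commit; committed d=10)
Op 4: BEGIN: in_txn=True, pending={}
Op 5: COMMIT: merged [] into committed; committed now {a=16, d=10, e=3}
Op 6: UPDATE d=2 (auto-commit; committed d=2)
Op 7: UPDATE d=5 (auto-commit; committed d=5)
Final committed: {a=16, d=5, e=3}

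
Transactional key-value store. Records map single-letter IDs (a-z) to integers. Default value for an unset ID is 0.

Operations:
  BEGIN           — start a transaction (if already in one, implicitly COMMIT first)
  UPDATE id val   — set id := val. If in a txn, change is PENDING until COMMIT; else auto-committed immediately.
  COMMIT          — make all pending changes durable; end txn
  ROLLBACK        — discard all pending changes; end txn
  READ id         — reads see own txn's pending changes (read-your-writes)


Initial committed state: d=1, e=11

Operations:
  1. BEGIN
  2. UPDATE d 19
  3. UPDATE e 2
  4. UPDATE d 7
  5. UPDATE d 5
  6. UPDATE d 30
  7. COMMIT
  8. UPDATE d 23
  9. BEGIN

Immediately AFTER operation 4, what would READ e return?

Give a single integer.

Answer: 2

Derivation:
Initial committed: {d=1, e=11}
Op 1: BEGIN: in_txn=True, pending={}
Op 2: UPDATE d=19 (pending; pending now {d=19})
Op 3: UPDATE e=2 (pending; pending now {d=19, e=2})
Op 4: UPDATE d=7 (pending; pending now {d=7, e=2})
After op 4: visible(e) = 2 (pending={d=7, e=2}, committed={d=1, e=11})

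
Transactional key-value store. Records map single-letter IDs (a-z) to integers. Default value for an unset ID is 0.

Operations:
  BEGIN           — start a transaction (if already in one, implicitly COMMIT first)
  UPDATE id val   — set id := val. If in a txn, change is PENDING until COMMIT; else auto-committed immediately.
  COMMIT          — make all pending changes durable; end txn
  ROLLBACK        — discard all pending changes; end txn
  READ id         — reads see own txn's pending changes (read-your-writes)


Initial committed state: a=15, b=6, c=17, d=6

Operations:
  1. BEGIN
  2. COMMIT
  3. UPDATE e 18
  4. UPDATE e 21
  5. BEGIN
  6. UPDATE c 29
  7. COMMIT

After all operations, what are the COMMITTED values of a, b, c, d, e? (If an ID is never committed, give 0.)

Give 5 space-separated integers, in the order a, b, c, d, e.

Answer: 15 6 29 6 21

Derivation:
Initial committed: {a=15, b=6, c=17, d=6}
Op 1: BEGIN: in_txn=True, pending={}
Op 2: COMMIT: merged [] into committed; committed now {a=15, b=6, c=17, d=6}
Op 3: UPDATE e=18 (auto-commit; committed e=18)
Op 4: UPDATE e=21 (auto-commit; committed e=21)
Op 5: BEGIN: in_txn=True, pending={}
Op 6: UPDATE c=29 (pending; pending now {c=29})
Op 7: COMMIT: merged ['c'] into committed; committed now {a=15, b=6, c=29, d=6, e=21}
Final committed: {a=15, b=6, c=29, d=6, e=21}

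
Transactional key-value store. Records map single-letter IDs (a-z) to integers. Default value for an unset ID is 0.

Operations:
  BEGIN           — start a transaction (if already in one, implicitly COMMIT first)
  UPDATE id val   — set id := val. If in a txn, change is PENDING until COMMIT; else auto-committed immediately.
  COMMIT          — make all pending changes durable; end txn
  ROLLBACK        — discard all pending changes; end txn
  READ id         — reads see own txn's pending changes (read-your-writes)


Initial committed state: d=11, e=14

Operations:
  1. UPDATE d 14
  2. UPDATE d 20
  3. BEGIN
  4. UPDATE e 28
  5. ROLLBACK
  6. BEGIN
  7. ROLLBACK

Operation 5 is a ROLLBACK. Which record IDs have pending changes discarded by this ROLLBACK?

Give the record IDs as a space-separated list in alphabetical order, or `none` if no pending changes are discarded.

Initial committed: {d=11, e=14}
Op 1: UPDATE d=14 (auto-commit; committed d=14)
Op 2: UPDATE d=20 (auto-commit; committed d=20)
Op 3: BEGIN: in_txn=True, pending={}
Op 4: UPDATE e=28 (pending; pending now {e=28})
Op 5: ROLLBACK: discarded pending ['e']; in_txn=False
Op 6: BEGIN: in_txn=True, pending={}
Op 7: ROLLBACK: discarded pending []; in_txn=False
ROLLBACK at op 5 discards: ['e']

Answer: e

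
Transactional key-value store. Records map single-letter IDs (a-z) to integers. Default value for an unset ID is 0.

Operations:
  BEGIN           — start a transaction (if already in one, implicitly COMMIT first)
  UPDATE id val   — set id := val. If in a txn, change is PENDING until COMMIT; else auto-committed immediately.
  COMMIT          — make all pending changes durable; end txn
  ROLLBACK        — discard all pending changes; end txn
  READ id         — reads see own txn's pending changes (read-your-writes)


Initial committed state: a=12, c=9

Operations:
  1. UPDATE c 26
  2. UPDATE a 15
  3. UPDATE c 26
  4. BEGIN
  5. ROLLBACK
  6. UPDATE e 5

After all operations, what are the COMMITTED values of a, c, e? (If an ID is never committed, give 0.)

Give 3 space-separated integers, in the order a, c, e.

Answer: 15 26 5

Derivation:
Initial committed: {a=12, c=9}
Op 1: UPDATE c=26 (auto-commit; committed c=26)
Op 2: UPDATE a=15 (auto-commit; committed a=15)
Op 3: UPDATE c=26 (auto-commit; committed c=26)
Op 4: BEGIN: in_txn=True, pending={}
Op 5: ROLLBACK: discarded pending []; in_txn=False
Op 6: UPDATE e=5 (auto-commit; committed e=5)
Final committed: {a=15, c=26, e=5}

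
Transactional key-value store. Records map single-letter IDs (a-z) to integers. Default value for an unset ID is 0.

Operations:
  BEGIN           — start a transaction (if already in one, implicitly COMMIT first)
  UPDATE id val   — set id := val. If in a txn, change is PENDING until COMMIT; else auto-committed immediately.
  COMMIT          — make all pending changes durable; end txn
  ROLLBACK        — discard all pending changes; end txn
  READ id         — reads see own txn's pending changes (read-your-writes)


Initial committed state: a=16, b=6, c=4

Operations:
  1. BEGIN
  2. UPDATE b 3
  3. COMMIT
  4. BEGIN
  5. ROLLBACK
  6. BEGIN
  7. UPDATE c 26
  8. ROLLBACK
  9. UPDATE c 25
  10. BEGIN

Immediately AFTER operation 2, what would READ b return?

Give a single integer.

Initial committed: {a=16, b=6, c=4}
Op 1: BEGIN: in_txn=True, pending={}
Op 2: UPDATE b=3 (pending; pending now {b=3})
After op 2: visible(b) = 3 (pending={b=3}, committed={a=16, b=6, c=4})

Answer: 3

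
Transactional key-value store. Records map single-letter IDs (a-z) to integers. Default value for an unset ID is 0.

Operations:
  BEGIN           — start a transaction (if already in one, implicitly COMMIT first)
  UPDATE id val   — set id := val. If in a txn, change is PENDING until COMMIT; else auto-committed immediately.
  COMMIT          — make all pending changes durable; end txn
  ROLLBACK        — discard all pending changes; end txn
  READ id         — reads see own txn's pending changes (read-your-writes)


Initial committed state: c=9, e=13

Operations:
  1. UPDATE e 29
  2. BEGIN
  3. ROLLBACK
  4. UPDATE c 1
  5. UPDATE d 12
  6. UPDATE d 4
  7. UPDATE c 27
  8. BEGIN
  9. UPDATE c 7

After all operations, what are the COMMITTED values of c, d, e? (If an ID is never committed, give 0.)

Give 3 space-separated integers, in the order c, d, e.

Initial committed: {c=9, e=13}
Op 1: UPDATE e=29 (auto-commit; committed e=29)
Op 2: BEGIN: in_txn=True, pending={}
Op 3: ROLLBACK: discarded pending []; in_txn=False
Op 4: UPDATE c=1 (auto-commit; committed c=1)
Op 5: UPDATE d=12 (auto-commit; committed d=12)
Op 6: UPDATE d=4 (auto-commit; committed d=4)
Op 7: UPDATE c=27 (auto-commit; committed c=27)
Op 8: BEGIN: in_txn=True, pending={}
Op 9: UPDATE c=7 (pending; pending now {c=7})
Final committed: {c=27, d=4, e=29}

Answer: 27 4 29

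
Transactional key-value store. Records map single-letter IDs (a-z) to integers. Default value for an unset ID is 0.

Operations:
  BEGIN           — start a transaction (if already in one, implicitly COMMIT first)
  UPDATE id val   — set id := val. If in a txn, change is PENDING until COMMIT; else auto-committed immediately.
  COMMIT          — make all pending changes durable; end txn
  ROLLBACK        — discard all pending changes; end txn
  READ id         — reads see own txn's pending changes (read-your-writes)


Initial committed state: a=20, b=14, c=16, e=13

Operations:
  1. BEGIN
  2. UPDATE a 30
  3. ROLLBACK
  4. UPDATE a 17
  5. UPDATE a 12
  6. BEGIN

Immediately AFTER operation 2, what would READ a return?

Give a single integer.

Initial committed: {a=20, b=14, c=16, e=13}
Op 1: BEGIN: in_txn=True, pending={}
Op 2: UPDATE a=30 (pending; pending now {a=30})
After op 2: visible(a) = 30 (pending={a=30}, committed={a=20, b=14, c=16, e=13})

Answer: 30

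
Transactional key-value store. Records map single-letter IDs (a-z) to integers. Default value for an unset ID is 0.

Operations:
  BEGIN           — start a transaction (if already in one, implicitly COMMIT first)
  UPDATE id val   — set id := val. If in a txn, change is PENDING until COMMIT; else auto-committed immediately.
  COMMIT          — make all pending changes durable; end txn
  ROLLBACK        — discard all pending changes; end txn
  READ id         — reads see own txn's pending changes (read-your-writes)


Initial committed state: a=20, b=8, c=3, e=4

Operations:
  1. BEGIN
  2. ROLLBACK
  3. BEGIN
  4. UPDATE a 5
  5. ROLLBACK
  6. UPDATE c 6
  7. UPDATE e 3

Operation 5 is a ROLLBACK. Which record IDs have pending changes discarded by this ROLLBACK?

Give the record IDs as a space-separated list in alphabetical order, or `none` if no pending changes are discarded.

Answer: a

Derivation:
Initial committed: {a=20, b=8, c=3, e=4}
Op 1: BEGIN: in_txn=True, pending={}
Op 2: ROLLBACK: discarded pending []; in_txn=False
Op 3: BEGIN: in_txn=True, pending={}
Op 4: UPDATE a=5 (pending; pending now {a=5})
Op 5: ROLLBACK: discarded pending ['a']; in_txn=False
Op 6: UPDATE c=6 (auto-commit; committed c=6)
Op 7: UPDATE e=3 (auto-commit; committed e=3)
ROLLBACK at op 5 discards: ['a']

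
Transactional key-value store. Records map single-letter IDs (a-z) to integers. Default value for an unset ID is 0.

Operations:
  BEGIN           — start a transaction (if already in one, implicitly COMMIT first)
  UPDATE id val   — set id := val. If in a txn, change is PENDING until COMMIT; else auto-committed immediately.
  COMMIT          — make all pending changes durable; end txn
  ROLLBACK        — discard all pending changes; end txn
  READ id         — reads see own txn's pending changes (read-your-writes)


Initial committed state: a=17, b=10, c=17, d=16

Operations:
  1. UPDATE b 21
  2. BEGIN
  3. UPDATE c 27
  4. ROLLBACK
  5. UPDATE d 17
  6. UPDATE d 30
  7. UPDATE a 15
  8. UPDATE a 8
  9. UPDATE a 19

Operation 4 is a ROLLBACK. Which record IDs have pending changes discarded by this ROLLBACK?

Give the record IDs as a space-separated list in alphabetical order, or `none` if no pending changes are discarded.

Initial committed: {a=17, b=10, c=17, d=16}
Op 1: UPDATE b=21 (auto-commit; committed b=21)
Op 2: BEGIN: in_txn=True, pending={}
Op 3: UPDATE c=27 (pending; pending now {c=27})
Op 4: ROLLBACK: discarded pending ['c']; in_txn=False
Op 5: UPDATE d=17 (auto-commit; committed d=17)
Op 6: UPDATE d=30 (auto-commit; committed d=30)
Op 7: UPDATE a=15 (auto-commit; committed a=15)
Op 8: UPDATE a=8 (auto-commit; committed a=8)
Op 9: UPDATE a=19 (auto-commit; committed a=19)
ROLLBACK at op 4 discards: ['c']

Answer: c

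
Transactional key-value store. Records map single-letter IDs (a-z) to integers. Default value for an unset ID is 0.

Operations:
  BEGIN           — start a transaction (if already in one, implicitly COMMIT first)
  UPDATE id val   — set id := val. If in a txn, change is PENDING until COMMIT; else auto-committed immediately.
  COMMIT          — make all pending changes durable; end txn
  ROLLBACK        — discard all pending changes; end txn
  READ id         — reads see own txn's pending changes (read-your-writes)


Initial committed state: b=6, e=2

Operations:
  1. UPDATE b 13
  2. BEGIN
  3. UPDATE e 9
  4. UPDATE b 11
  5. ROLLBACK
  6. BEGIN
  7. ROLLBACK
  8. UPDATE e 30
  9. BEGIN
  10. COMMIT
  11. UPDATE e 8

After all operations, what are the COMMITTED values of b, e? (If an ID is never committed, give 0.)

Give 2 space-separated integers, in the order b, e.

Initial committed: {b=6, e=2}
Op 1: UPDATE b=13 (auto-commit; committed b=13)
Op 2: BEGIN: in_txn=True, pending={}
Op 3: UPDATE e=9 (pending; pending now {e=9})
Op 4: UPDATE b=11 (pending; pending now {b=11, e=9})
Op 5: ROLLBACK: discarded pending ['b', 'e']; in_txn=False
Op 6: BEGIN: in_txn=True, pending={}
Op 7: ROLLBACK: discarded pending []; in_txn=False
Op 8: UPDATE e=30 (auto-commit; committed e=30)
Op 9: BEGIN: in_txn=True, pending={}
Op 10: COMMIT: merged [] into committed; committed now {b=13, e=30}
Op 11: UPDATE e=8 (auto-commit; committed e=8)
Final committed: {b=13, e=8}

Answer: 13 8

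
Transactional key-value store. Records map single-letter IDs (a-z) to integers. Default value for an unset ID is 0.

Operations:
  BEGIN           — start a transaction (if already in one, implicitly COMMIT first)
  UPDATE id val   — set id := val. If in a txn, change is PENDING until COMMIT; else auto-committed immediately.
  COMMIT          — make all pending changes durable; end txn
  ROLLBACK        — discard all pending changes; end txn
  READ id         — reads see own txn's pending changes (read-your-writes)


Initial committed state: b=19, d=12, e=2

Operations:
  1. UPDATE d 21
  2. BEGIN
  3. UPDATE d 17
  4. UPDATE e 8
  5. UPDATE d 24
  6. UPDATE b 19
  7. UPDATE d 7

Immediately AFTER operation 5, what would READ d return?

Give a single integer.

Answer: 24

Derivation:
Initial committed: {b=19, d=12, e=2}
Op 1: UPDATE d=21 (auto-commit; committed d=21)
Op 2: BEGIN: in_txn=True, pending={}
Op 3: UPDATE d=17 (pending; pending now {d=17})
Op 4: UPDATE e=8 (pending; pending now {d=17, e=8})
Op 5: UPDATE d=24 (pending; pending now {d=24, e=8})
After op 5: visible(d) = 24 (pending={d=24, e=8}, committed={b=19, d=21, e=2})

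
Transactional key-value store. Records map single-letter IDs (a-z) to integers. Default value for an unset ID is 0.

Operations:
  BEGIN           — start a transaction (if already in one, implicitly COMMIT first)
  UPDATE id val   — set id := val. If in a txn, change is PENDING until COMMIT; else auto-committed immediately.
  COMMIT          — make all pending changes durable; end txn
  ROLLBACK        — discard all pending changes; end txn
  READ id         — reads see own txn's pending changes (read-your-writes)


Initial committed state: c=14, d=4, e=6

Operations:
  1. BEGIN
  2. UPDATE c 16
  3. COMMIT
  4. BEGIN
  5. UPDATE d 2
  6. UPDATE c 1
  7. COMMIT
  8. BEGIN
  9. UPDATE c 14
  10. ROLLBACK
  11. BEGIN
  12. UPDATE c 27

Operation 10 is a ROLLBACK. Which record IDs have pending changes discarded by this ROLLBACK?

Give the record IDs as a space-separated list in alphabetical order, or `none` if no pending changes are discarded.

Initial committed: {c=14, d=4, e=6}
Op 1: BEGIN: in_txn=True, pending={}
Op 2: UPDATE c=16 (pending; pending now {c=16})
Op 3: COMMIT: merged ['c'] into committed; committed now {c=16, d=4, e=6}
Op 4: BEGIN: in_txn=True, pending={}
Op 5: UPDATE d=2 (pending; pending now {d=2})
Op 6: UPDATE c=1 (pending; pending now {c=1, d=2})
Op 7: COMMIT: merged ['c', 'd'] into committed; committed now {c=1, d=2, e=6}
Op 8: BEGIN: in_txn=True, pending={}
Op 9: UPDATE c=14 (pending; pending now {c=14})
Op 10: ROLLBACK: discarded pending ['c']; in_txn=False
Op 11: BEGIN: in_txn=True, pending={}
Op 12: UPDATE c=27 (pending; pending now {c=27})
ROLLBACK at op 10 discards: ['c']

Answer: c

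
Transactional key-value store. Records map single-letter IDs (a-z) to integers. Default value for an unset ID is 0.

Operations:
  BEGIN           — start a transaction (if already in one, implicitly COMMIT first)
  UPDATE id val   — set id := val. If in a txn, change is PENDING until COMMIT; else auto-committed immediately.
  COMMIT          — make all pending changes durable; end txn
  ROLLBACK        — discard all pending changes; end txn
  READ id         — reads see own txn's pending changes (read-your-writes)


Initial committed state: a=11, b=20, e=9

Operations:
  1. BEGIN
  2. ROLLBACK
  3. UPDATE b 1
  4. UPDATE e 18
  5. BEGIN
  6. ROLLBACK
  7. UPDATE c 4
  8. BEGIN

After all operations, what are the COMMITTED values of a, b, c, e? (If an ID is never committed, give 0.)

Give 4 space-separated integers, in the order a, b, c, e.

Initial committed: {a=11, b=20, e=9}
Op 1: BEGIN: in_txn=True, pending={}
Op 2: ROLLBACK: discarded pending []; in_txn=False
Op 3: UPDATE b=1 (auto-commit; committed b=1)
Op 4: UPDATE e=18 (auto-commit; committed e=18)
Op 5: BEGIN: in_txn=True, pending={}
Op 6: ROLLBACK: discarded pending []; in_txn=False
Op 7: UPDATE c=4 (auto-commit; committed c=4)
Op 8: BEGIN: in_txn=True, pending={}
Final committed: {a=11, b=1, c=4, e=18}

Answer: 11 1 4 18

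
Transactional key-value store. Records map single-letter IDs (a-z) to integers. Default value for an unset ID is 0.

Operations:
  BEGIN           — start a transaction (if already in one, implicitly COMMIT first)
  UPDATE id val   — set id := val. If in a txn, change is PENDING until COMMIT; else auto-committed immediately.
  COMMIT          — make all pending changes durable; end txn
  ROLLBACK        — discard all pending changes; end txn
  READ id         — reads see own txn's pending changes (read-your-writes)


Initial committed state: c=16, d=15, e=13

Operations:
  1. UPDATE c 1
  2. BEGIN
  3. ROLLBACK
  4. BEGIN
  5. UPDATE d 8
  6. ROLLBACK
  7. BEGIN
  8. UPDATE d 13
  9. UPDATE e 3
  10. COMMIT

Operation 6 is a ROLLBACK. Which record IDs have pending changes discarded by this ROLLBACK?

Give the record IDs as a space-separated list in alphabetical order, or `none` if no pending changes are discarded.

Answer: d

Derivation:
Initial committed: {c=16, d=15, e=13}
Op 1: UPDATE c=1 (auto-commit; committed c=1)
Op 2: BEGIN: in_txn=True, pending={}
Op 3: ROLLBACK: discarded pending []; in_txn=False
Op 4: BEGIN: in_txn=True, pending={}
Op 5: UPDATE d=8 (pending; pending now {d=8})
Op 6: ROLLBACK: discarded pending ['d']; in_txn=False
Op 7: BEGIN: in_txn=True, pending={}
Op 8: UPDATE d=13 (pending; pending now {d=13})
Op 9: UPDATE e=3 (pending; pending now {d=13, e=3})
Op 10: COMMIT: merged ['d', 'e'] into committed; committed now {c=1, d=13, e=3}
ROLLBACK at op 6 discards: ['d']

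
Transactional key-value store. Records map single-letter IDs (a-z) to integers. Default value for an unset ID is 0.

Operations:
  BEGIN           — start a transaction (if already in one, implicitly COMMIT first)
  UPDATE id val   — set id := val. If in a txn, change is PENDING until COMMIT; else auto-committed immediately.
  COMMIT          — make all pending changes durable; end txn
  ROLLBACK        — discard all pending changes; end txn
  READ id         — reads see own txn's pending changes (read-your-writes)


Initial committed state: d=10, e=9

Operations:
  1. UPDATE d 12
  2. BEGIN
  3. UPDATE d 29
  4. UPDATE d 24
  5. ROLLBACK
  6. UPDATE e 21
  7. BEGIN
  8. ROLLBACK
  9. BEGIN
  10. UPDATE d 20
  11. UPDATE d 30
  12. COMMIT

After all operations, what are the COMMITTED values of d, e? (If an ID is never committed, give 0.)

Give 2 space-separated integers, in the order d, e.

Answer: 30 21

Derivation:
Initial committed: {d=10, e=9}
Op 1: UPDATE d=12 (auto-commit; committed d=12)
Op 2: BEGIN: in_txn=True, pending={}
Op 3: UPDATE d=29 (pending; pending now {d=29})
Op 4: UPDATE d=24 (pending; pending now {d=24})
Op 5: ROLLBACK: discarded pending ['d']; in_txn=False
Op 6: UPDATE e=21 (auto-commit; committed e=21)
Op 7: BEGIN: in_txn=True, pending={}
Op 8: ROLLBACK: discarded pending []; in_txn=False
Op 9: BEGIN: in_txn=True, pending={}
Op 10: UPDATE d=20 (pending; pending now {d=20})
Op 11: UPDATE d=30 (pending; pending now {d=30})
Op 12: COMMIT: merged ['d'] into committed; committed now {d=30, e=21}
Final committed: {d=30, e=21}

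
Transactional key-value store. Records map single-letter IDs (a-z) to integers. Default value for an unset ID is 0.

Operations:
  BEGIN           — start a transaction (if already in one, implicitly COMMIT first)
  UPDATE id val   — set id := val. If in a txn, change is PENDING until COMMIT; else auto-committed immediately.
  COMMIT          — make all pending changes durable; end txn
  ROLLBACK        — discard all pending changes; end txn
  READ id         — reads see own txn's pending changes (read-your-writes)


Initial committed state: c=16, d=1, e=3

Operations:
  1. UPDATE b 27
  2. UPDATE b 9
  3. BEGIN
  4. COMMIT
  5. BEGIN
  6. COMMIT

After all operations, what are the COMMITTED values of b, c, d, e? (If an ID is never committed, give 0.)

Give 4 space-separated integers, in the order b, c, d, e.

Answer: 9 16 1 3

Derivation:
Initial committed: {c=16, d=1, e=3}
Op 1: UPDATE b=27 (auto-commit; committed b=27)
Op 2: UPDATE b=9 (auto-commit; committed b=9)
Op 3: BEGIN: in_txn=True, pending={}
Op 4: COMMIT: merged [] into committed; committed now {b=9, c=16, d=1, e=3}
Op 5: BEGIN: in_txn=True, pending={}
Op 6: COMMIT: merged [] into committed; committed now {b=9, c=16, d=1, e=3}
Final committed: {b=9, c=16, d=1, e=3}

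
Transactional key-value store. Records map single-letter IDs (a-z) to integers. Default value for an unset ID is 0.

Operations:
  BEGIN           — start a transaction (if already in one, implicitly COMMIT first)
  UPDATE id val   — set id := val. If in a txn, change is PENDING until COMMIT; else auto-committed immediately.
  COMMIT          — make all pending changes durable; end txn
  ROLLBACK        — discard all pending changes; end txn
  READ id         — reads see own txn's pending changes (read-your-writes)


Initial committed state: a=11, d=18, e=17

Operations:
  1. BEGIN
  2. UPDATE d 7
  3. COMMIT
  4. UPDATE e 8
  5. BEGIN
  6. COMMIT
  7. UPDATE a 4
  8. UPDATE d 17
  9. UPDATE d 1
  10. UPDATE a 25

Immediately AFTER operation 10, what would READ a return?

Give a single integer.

Initial committed: {a=11, d=18, e=17}
Op 1: BEGIN: in_txn=True, pending={}
Op 2: UPDATE d=7 (pending; pending now {d=7})
Op 3: COMMIT: merged ['d'] into committed; committed now {a=11, d=7, e=17}
Op 4: UPDATE e=8 (auto-commit; committed e=8)
Op 5: BEGIN: in_txn=True, pending={}
Op 6: COMMIT: merged [] into committed; committed now {a=11, d=7, e=8}
Op 7: UPDATE a=4 (auto-commit; committed a=4)
Op 8: UPDATE d=17 (auto-commit; committed d=17)
Op 9: UPDATE d=1 (auto-commit; committed d=1)
Op 10: UPDATE a=25 (auto-commit; committed a=25)
After op 10: visible(a) = 25 (pending={}, committed={a=25, d=1, e=8})

Answer: 25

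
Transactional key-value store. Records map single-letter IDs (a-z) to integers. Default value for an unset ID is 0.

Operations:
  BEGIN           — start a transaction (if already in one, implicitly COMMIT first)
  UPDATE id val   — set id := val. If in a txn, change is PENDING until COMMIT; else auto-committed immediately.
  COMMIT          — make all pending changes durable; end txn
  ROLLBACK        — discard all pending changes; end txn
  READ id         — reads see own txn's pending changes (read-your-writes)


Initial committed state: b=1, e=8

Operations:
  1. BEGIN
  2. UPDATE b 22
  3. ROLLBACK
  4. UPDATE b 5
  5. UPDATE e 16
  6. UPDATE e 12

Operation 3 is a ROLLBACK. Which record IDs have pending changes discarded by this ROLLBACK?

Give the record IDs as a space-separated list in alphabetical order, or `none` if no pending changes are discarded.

Initial committed: {b=1, e=8}
Op 1: BEGIN: in_txn=True, pending={}
Op 2: UPDATE b=22 (pending; pending now {b=22})
Op 3: ROLLBACK: discarded pending ['b']; in_txn=False
Op 4: UPDATE b=5 (auto-commit; committed b=5)
Op 5: UPDATE e=16 (auto-commit; committed e=16)
Op 6: UPDATE e=12 (auto-commit; committed e=12)
ROLLBACK at op 3 discards: ['b']

Answer: b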